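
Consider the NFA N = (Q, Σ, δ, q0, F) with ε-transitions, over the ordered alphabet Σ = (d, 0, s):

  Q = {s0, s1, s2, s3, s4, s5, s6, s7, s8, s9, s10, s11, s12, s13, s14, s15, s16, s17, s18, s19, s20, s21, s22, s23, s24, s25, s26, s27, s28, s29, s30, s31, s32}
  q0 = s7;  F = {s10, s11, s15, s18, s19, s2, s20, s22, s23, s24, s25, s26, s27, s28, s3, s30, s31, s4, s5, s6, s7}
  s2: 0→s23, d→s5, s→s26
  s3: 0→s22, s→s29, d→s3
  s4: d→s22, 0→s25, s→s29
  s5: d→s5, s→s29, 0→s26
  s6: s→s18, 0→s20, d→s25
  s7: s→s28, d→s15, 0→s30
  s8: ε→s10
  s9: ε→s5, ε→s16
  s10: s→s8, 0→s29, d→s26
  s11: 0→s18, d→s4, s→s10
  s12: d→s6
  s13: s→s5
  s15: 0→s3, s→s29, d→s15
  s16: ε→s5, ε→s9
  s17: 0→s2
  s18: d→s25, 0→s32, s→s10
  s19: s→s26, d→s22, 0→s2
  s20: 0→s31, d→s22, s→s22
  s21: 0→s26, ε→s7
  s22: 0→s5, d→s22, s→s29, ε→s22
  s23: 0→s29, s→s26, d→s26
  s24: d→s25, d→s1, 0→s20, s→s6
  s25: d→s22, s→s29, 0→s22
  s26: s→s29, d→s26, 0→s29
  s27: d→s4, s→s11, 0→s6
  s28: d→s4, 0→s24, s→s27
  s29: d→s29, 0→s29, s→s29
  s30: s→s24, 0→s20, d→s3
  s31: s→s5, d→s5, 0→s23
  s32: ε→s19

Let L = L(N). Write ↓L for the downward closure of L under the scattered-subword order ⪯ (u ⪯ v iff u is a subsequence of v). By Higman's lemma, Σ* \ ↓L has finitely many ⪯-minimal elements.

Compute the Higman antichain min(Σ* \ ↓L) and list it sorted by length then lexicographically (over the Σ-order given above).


A = [ds, 00ss, 00000, ssss0, sdd000].

|Q|=33, |F|=21, |δ|=79 (8 ε).
min D↑ (22 st, q0=0, F={5}): 0:d→1,0→2,s→3 1:d→1,0→4,s→5 2:d→4,0→6,s→7 3:d→8,0→7,s→9 4:d→4,0→10,s→5 5:d→5,0→5,s→5 6:d→10,0→11,s→10 7:d→12,0→6,s→13 8:d→10,0→12,s→5 9:d→8,0→13,s→14 10:d→10,0→15,s→5 11:d→15,0→16,s→15 12:d→10,0→10,s→5 13:d→12,0→6,s→17 14:d→8,0→17,s→18 15:d→15,0→19,s→5 16:d→19,0→5,s→19 17:d→12,0→20,s→18 18:d→19,0→5,s→18 19:d→19,0→5,s→5 20:d→10,0→21,s→19 21:d→15,0→16,s→19 [Hopcroft].
'ds': run [25, 9, 1] end={s29} ∉↓L; 2/2 single-dels accept.
'00ss': N↓-sim [25, 19, 10, 4, 1] end={s29} rej; 4/4 deletions ∈↓L.
'00000': run [25, 19, 10, 6, 3, 1] end={s29} ∉↓L; 5/5 del acc.
'ssss0': run [25, 21, 18, 14, 4, 1] end={s29} rej; 5/5 deletions ∈↓L.
'sdd000': N↓-sim [25, 21, 7, 4, 3, 2, 1] end={s29} — reject; 6/6 deletions ∈↓L.
5 minimals (antichain).


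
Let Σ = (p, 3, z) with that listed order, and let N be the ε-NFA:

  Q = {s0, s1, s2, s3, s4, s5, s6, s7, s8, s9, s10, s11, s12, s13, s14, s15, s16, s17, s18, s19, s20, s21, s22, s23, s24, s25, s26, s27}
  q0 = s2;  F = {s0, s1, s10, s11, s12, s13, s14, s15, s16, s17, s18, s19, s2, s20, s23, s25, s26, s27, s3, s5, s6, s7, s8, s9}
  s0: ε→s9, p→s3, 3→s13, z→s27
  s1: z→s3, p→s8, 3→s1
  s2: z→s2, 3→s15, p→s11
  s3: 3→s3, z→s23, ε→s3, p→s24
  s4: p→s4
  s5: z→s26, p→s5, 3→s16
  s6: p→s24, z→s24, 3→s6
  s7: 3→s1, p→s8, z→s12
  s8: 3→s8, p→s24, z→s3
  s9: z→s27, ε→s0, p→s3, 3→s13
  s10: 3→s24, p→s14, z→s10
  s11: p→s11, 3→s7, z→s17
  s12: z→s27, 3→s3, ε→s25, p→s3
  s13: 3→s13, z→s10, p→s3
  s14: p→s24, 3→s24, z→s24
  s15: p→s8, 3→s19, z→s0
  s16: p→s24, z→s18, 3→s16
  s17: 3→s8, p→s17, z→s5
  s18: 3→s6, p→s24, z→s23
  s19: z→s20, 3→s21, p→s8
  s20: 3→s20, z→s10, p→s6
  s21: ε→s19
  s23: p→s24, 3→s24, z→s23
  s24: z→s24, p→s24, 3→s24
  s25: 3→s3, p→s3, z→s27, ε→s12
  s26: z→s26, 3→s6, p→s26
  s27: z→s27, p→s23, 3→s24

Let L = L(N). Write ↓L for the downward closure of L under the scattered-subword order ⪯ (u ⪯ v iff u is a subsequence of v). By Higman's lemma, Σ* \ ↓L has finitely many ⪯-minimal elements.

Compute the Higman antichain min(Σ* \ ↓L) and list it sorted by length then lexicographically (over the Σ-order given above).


A = [3pp, pz3p, 3zz3, p33zp, 33zpz, pzzz3z].

|Q|=28, |F|=24, |δ|=82 (6 ε).
min D↑ (23 st, q0=0, F={11}): 0:p→1,3→2,z→0 1:p→1,3→3,z→4 2:p→5,3→6,z→7 3:p→5,3→8,z→9 4:p→4,3→5,z→10 5:p→11,3→5,z→12 6:p→5,3→6,z→13 7:p→12,3→14,z→15 8:p→5,3→8,z→12 9:p→12,3→12,z→15 10:p→10,3→16,z→17 11:p→11,3→11,z→11 12:p→11,3→12,z→18 13:p→19,3→13,z→20 14:p→12,3→14,z→20 15:p→18,3→11,z→15 16:p→11,3→16,z→21 17:p→17,3→19,z→17 18:p→11,3→11,z→18 19:p→11,3→19,z→11 20:p→22,3→11,z→20 21:p→11,3→19,z→18 22:p→11,3→11,z→11 [Hopcroft].
'3pp': |S_i|=[26, 21, 6, 1] end={s24} — reject; 3/3 single-dels accept.
'pz3p': run [26, 17, 13, 7, 1] end={s24} — reject; 4/4 del acc.
'3zz3': N↓-sim [26, 21, 14, 5, 1] end={s24} rej; 4/4 del acc.
'p33zp': run [26, 17, 12, 8, 5, 1] end={s24} rej; 5/5 single-dels accept.
'33zpz': run [26, 21, 14, 8, 3, 1] end={s24} rej; 5/5 deletions ∈↓L.
'pzzz3z': N↓-sim [26, 17, 13, 9, 6, 2, 1] end={s24} rej; 6/6 del acc.
6 obstructions.


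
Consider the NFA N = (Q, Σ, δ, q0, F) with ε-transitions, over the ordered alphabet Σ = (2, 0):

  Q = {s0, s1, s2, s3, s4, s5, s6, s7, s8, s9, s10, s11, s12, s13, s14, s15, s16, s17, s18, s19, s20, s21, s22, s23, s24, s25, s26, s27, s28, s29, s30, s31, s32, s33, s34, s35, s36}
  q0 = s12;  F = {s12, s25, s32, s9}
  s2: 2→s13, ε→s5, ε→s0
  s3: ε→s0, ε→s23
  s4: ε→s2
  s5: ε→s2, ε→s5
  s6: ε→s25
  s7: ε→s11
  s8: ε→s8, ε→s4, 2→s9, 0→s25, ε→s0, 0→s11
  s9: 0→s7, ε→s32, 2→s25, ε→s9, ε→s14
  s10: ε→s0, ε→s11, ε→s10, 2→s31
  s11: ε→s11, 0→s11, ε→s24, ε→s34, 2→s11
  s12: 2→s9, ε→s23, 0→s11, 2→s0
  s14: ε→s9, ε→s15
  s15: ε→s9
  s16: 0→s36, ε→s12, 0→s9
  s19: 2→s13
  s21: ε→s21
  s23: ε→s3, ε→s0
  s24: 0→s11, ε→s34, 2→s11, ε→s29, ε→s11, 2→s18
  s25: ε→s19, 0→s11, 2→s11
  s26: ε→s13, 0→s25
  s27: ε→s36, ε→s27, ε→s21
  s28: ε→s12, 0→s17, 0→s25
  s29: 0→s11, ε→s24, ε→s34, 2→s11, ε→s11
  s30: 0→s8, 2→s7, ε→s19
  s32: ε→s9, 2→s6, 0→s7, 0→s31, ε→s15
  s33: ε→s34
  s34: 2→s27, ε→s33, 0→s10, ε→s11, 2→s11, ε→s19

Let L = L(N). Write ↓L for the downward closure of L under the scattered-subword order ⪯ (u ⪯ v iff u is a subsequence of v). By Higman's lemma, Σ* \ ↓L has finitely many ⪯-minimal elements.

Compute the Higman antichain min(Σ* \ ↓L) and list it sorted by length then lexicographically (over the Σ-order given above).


Antichain: [0, 222].

|Q|=37, |F|=4, |δ|=81 (48 ε).
min D↑ (4 st, q0=0, F={2}): 0:2→1,0→2 1:2→3,0→2 2:2→2,0→2 3:2→2,0→2 (ε-aug+det+¬).
'0': |S_i|=[24, 15] end={s0,s10,s11,s13,s18,s19,s21,s24,s27,s29,s31,s33,…} rej; 1/1 deletions ∈↓L.
'222': |S_i|=[24, 21, 16, 14] end={s0,s10,s11,s13,s18,s19,s21,s24,s27,s29,s31,s33,…} rej; 3/3 del acc.
2 minimals (antichain).


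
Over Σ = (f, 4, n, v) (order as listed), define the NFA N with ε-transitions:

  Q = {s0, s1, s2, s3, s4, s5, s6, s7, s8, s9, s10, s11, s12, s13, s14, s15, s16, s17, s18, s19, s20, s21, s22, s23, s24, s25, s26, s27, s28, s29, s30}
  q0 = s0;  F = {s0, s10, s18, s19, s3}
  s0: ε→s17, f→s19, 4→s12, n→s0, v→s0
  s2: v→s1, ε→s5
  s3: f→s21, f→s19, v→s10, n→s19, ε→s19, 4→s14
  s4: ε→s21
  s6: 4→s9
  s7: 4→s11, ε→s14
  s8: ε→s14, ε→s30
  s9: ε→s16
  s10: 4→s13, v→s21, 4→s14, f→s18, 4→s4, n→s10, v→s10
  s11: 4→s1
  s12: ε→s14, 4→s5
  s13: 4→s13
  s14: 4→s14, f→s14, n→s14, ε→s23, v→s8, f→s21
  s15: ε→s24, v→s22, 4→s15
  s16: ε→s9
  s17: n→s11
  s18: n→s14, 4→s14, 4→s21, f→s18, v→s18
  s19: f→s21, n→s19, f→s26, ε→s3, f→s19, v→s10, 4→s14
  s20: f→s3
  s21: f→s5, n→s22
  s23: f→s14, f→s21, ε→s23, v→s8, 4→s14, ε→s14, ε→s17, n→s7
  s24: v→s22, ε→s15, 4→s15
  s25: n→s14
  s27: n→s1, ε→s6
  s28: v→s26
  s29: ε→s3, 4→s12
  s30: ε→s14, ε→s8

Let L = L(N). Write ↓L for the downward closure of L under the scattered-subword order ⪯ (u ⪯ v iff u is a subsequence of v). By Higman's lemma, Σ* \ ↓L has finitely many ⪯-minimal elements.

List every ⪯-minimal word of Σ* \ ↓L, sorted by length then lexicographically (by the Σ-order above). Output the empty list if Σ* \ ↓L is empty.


|Q|=31, |F|=5, |δ|=76 (21 ε).
min D↑ (5 st, q0=0, F={2}): 0:f→1,4→2,n→0,v→0 1:f→1,4→2,n→1,v→3 2:f→2,4→2,n→2,v→2 3:f→4,4→2,n→3,v→3 4:f→4,4→2,n→2,v→4 [Hopcroft].
'4': |S_i|=[20, 14] end={s1,s11,s12,s13,s14,s17,s21,s22,s23,s30,s4,s5,…} rej; 1/1 deletions ∈↓L.
'fvfn': |S_i|=[20, 18, 15, 12, 11] end={s1,s11,s14,s17,s21,s22,s23,s30,s5,s7,s8} ∉↓L; 4/4 deletions ∈↓L.
2 minimals (antichain).

Antichain: [4, fvfn].


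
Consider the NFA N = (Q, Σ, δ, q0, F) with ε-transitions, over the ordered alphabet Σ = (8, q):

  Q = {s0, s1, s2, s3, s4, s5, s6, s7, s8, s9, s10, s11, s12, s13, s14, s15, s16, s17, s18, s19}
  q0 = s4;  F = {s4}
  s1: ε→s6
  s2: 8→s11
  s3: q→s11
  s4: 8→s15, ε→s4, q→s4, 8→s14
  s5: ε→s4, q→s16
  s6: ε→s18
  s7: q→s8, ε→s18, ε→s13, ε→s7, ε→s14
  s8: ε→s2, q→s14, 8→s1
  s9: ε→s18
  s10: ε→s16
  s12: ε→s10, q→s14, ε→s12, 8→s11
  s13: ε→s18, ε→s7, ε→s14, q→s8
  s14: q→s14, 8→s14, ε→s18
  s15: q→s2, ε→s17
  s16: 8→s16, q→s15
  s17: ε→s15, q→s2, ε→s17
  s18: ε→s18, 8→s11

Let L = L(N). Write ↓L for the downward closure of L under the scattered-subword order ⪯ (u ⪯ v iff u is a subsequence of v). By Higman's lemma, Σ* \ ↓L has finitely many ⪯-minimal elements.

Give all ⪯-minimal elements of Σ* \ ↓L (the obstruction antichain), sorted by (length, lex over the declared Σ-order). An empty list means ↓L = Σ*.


A = [8].

|Q|=20, |F|=1, |δ|=40 (21 ε).
min D↑ (2 st, q0=0, F={1}): 0:8→1,q→0 1:8→1,q→1 [Hopcroft].
'8': N↓-sim [7, 6] end={s11,s14,s15,s17,s18,s2} — reject; 1/1 single-dels accept.
1 obstructions.


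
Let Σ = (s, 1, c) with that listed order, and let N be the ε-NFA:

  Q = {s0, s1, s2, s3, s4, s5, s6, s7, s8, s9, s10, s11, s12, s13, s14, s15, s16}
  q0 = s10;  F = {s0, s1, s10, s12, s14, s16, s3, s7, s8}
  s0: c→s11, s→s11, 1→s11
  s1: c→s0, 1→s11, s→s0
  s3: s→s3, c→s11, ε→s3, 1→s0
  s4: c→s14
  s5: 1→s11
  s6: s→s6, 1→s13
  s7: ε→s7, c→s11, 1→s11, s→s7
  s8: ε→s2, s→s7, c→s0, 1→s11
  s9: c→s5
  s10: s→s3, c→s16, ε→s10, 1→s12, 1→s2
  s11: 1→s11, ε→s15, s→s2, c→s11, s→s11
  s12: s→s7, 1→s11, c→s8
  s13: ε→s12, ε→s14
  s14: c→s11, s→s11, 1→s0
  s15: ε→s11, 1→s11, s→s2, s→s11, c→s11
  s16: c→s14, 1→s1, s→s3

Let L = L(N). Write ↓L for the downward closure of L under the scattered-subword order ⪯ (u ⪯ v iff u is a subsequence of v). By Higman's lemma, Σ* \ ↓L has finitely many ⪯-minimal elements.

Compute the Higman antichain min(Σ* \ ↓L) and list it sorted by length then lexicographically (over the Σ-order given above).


Antichain: [sc, 11, s1s, ccs, ccc, c1ss].

|Q|=17, |F|=9, |δ|=49 (8 ε).
min D↑ (10 st, q0=0, F={5}): 0:s→1,1→2,c→3 1:s→1,1→4,c→5 2:s→6,1→5,c→7 3:s→1,1→8,c→9 4:s→5,1→5,c→5 5:s→5,1→5,c→5 6:s→6,1→5,c→5 7:s→6,1→5,c→4 8:s→4,1→5,c→4 9:s→5,1→4,c→5 (ε-aug+det+¬).
'sc': |S_i|=[12, 6, 3] end={s11,s15,s2} ∉↓L; 2/2 del acc.
'11': run [12, 8, 3] end={s11,s15,s2} ∉↓L; 2/2 del acc.
's1s': |S_i|=[12, 6, 4, 3] end={s11,s15,s2} rej; 3/3 del acc.
'ccs': |S_i|=[12, 10, 5, 3] end={s11,s15,s2} — reject; 3/3 single-dels accept.
'ccc': run [12, 10, 5, 3] end={s11,s15,s2} ∉↓L; 3/3 del acc.
'c1ss': run [12, 10, 5, 4, 3] end={s11,s15,s2} rej; 4/4 single-dels accept.
6 minimals (antichain).


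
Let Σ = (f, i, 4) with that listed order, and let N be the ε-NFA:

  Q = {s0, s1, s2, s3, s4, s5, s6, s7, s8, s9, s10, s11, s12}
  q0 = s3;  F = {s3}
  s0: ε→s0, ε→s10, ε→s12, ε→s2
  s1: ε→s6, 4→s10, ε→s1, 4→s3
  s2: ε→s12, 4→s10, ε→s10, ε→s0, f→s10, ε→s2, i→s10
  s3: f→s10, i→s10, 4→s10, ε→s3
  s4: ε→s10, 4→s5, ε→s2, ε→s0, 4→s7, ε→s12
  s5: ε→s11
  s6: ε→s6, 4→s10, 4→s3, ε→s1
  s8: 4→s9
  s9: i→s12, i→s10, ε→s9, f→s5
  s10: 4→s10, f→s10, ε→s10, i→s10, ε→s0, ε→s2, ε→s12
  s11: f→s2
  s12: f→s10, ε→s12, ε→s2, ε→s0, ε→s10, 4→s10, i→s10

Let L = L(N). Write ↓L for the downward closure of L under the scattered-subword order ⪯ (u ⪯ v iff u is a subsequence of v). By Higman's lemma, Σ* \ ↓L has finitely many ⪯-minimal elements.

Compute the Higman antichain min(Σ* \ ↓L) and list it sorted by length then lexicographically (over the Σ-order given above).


|Q|=13, |F|=1, |δ|=50 (27 ε).
min D↑ (2 st, q0=0, F={1}): 0:f→1,i→1,4→1 1:f→1,i→1,4→1 [Hopcroft].
'f': run [5, 4] end={s0,s10,s12,s2} — reject; 1/1 del acc.
'i': |S_i|=[5, 4] end={s0,s10,s12,s2} ∉↓L; 1/1 deletions ∈↓L.
'4': N↓-sim [5, 4] end={s0,s10,s12,s2} rej; 1/1 deletions ∈↓L.
3 minimals (antichain).

Antichain: [f, i, 4].


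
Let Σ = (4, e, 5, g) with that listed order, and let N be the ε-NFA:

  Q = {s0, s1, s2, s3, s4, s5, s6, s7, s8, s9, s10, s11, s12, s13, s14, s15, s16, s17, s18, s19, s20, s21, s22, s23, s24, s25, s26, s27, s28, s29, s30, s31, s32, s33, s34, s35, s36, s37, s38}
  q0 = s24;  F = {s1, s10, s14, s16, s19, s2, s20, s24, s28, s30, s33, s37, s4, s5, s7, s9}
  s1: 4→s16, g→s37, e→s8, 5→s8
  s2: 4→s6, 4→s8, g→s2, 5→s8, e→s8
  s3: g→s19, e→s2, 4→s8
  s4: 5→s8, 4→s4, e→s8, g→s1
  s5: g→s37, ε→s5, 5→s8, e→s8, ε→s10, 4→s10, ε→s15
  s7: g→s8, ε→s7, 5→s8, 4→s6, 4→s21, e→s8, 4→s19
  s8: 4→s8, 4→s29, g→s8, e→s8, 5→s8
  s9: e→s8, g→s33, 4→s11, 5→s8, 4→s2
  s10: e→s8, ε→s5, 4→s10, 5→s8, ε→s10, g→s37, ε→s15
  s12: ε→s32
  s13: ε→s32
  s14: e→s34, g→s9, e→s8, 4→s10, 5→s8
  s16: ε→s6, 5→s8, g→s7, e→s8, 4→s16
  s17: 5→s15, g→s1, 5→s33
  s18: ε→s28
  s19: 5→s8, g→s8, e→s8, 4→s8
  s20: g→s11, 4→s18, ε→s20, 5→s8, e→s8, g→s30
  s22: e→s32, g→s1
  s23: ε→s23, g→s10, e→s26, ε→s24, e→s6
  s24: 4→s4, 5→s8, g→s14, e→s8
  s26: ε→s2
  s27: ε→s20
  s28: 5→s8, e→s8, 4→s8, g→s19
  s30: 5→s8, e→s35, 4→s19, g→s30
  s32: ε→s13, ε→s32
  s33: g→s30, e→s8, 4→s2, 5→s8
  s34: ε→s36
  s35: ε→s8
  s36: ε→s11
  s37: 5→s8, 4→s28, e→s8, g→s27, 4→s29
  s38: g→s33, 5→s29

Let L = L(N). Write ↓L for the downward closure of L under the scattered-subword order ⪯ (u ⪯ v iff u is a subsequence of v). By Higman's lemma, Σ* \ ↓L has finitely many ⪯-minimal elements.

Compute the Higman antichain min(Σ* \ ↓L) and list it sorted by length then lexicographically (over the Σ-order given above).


Antichain: [e, 5, gg44, 4g4gg, gggg4g].

|Q|=39, |F|=16, |δ|=110 (21 ε).
min D↑ (16 st, q0=0, F={2}): 0:4→1,e→2,5→2,g→3 1:4→1,e→2,5→2,g→4 2:4→2,e→2,5→2,g→2 3:4→5,e→2,5→2,g→6 4:4→7,e→2,5→2,g→8 5:4→5,e→2,5→2,g→8 6:4→9,e→2,5→2,g→10 7:4→7,e→2,5→2,g→11 8:4→12,e→2,5→2,g→13 9:4→2,e→2,5→2,g→9 10:4→9,e→2,5→2,g→14 11:4→15,e→2,5→2,g→2 12:4→2,e→2,5→2,g→15 13:4→12,e→2,5→2,g→14 14:4→15,e→2,5→2,g→14 15:4→2,e→2,5→2,g→2.
'e': N↓-sim [27, 6] end={s11,s29,s34,s35,s36,s8} — reject; 1/1 deletions ∈↓L.
'5': run [27, 2] end={s29,s8} rej; 1/1 del acc.
'gg44': N↓-sim [27, 25, 17, 9, 3] end={s29,s6,s8} ∉↓L; 4/4 del acc.
'4g4gg': N↓-sim [27, 21, 17, 9, 6, 2] end={s29,s8} rej; 5/5 del acc.
'gggg4g': |S_i|=[27, 25, 17, 13, 8, 4, 2] end={s29,s8} — reject; 6/6 del acc.
5 obstructions.


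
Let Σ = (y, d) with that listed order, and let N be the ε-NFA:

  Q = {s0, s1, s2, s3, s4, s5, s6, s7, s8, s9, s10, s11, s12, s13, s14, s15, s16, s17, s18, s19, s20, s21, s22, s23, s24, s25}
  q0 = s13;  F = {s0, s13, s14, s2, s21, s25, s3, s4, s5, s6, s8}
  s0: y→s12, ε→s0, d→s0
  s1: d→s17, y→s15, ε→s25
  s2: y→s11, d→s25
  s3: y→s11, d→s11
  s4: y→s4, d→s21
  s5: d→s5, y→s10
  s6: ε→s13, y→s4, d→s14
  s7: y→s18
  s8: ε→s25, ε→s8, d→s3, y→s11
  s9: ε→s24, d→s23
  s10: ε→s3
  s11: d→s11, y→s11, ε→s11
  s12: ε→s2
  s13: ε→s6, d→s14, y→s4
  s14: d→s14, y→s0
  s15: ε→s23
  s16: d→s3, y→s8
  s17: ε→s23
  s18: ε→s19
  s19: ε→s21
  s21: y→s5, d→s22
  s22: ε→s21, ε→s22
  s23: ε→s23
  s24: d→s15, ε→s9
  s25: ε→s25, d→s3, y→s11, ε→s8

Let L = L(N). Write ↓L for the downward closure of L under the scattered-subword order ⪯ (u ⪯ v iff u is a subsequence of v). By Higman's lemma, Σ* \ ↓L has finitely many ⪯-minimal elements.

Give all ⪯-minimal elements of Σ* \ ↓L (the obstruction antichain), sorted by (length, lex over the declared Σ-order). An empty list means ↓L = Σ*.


|Q|=26, |F|=11, |δ|=51 (20 ε).
min D↑ (10 st, q0=0, F={8}): 0:y→1,d→2 1:y→1,d→3 2:y→4,d→2 3:y→5,d→3 4:y→6,d→4 5:y→7,d→5 6:y→8,d→9 7:y→8,d→8 8:y→8,d→8 9:y→8,d→7 (ε-aug+det+¬).
'dyyy': |S_i|=[15, 12, 9, 7, 1] end={s11} rej; 4/4 deletions ∈↓L.
'ydyyd': |S_i|=[15, 12, 11, 8, 3, 1] end={s11} ∉↓L; 5/5 single-dels accept.
'dyyddd': |S_i|=[15, 12, 9, 7, 4, 2, 1] end={s11} rej; 6/6 single-dels accept.
3 obstructions.

Antichain: [dyyy, ydyyd, dyyddd].


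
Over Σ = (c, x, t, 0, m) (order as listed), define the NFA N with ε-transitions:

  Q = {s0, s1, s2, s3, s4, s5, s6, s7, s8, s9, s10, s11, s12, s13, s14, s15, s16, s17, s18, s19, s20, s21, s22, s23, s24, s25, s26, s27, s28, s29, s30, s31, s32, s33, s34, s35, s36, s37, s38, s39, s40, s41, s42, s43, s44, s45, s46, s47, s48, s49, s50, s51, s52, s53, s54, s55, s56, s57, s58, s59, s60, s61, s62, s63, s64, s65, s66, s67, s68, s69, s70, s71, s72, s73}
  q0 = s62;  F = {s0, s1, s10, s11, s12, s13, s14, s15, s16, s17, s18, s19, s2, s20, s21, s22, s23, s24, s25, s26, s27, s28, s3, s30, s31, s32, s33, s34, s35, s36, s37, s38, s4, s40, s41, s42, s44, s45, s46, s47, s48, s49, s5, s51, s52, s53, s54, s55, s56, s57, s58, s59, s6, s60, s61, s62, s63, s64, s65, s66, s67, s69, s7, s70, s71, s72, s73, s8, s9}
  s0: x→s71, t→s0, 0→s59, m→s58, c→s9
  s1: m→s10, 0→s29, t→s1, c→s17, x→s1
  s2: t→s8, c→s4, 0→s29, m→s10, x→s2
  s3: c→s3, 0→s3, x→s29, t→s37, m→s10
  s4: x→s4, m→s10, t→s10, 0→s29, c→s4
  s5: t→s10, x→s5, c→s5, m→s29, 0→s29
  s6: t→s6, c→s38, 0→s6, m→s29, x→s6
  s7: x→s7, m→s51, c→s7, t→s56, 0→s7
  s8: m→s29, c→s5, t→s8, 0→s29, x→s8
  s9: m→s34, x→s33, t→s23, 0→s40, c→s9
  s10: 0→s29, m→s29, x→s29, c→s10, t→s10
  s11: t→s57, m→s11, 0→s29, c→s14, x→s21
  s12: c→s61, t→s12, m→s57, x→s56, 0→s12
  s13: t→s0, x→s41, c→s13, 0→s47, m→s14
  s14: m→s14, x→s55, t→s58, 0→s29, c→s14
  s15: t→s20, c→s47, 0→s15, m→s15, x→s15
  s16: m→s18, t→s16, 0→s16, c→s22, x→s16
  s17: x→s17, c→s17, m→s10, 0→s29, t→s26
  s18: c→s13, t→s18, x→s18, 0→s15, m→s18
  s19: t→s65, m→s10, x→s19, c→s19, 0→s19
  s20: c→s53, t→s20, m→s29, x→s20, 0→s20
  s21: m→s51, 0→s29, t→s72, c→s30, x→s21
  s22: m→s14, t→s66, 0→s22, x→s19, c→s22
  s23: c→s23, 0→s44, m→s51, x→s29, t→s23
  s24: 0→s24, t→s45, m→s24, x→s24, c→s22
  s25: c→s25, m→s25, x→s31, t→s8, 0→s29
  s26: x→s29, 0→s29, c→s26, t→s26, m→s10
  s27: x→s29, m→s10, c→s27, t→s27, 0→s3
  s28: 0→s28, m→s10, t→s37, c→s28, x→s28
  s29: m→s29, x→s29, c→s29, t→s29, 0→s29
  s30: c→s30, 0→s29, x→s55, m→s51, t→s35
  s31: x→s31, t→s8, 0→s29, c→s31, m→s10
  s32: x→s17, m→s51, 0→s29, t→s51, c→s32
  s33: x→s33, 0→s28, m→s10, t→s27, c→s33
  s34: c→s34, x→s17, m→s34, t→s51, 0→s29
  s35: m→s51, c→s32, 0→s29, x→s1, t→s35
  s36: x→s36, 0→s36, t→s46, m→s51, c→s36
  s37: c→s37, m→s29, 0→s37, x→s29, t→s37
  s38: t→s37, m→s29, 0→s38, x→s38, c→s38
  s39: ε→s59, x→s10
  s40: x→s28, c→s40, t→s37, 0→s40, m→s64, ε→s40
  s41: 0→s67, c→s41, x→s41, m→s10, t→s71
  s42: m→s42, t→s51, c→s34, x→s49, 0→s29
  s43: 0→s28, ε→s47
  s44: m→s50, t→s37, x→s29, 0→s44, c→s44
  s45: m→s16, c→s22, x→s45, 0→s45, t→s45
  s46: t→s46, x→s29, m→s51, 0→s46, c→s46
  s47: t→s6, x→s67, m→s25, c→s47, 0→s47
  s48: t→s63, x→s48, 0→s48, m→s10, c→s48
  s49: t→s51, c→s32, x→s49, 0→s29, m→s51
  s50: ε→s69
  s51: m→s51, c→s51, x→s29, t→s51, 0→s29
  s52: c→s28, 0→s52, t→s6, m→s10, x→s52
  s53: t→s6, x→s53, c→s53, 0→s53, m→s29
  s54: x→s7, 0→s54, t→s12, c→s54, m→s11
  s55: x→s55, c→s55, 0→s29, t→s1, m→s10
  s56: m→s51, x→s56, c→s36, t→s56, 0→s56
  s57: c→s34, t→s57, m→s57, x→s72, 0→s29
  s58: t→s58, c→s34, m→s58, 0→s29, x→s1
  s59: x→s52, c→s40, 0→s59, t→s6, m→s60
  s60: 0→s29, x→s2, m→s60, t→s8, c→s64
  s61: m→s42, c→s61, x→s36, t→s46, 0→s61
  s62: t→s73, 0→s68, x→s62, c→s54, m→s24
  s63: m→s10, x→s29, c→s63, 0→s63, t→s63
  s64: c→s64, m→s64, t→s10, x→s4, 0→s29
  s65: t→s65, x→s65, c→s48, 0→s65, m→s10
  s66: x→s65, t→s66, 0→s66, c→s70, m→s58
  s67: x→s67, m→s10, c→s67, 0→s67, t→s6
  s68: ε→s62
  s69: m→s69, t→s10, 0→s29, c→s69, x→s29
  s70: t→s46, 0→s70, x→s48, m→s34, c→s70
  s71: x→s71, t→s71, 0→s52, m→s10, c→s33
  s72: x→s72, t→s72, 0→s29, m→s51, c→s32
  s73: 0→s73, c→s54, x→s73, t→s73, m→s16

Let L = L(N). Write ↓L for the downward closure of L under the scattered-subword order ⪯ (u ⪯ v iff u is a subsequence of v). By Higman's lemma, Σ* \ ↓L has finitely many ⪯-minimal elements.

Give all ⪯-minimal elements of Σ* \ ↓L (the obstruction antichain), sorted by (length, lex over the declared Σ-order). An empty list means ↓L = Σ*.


|Q|=74, |F|=69, |δ|=357 (5 ε).
min D↑ (70 st, q0=0, F={16}): 0:c→1,x→0,t→2,0→0,m→3 1:c→1,x→4,t→5,0→1,m→6 2:c→1,x→2,t→2,0→2,m→7 3:c→8,x→3,t→9,0→3,m→3 4:c→4,x→4,t→10,0→4,m→11 5:c→12,x→10,t→5,0→5,m→13 6:c→14,x→15,t→13,0→16,m→6 7:c→8,x→7,t→7,0→7,m→17 8:c→8,x→18,t→19,0→8,m→14 9:c→8,x→9,t→9,0→9,m→7 10:c→20,x→10,t→10,0→10,m→11 11:c→11,x→16,t→11,0→16,m→11 12:c→12,x→20,t→21,0→12,m→22 13:c→23,x→24,t→13,0→16,m→13 14:c→14,x→25,t→26,0→16,m→14 15:c→27,x→15,t→24,0→16,m→11 16:c→16,x→16,t→16,0→16,m→16 17:c→28,x→17,t→17,0→29,m→17 18:c→18,x→18,t→30,0→18,m→31 19:c→32,x→30,t→19,0→19,m→26 20:c→20,x→20,t→21,0→20,m→11 21:c→21,x→16,t→21,0→21,m→11 22:c→23,x→33,t→11,0→16,m→22 23:c→23,x→34,t→11,0→16,m→23 24:c→35,x→24,t→24,0→16,m→11 25:c→25,x→25,t→36,0→16,m→31 26:c→23,x→36,t→26,0→16,m→26 27:c→27,x→25,t→37,0→16,m→11 28:c→28,x→38,t→39,0→40,m→14 29:c→40,x→29,t→41,0→29,m→29 30:c→42,x→30,t→30,0→30,m→31 31:c→31,x→16,t→31,0→16,m→16 32:c→32,x→42,t→21,0→32,m→23 33:c→35,x→33,t→11,0→16,m→11 34:c→34,x→34,t→43,0→16,m→31 35:c→35,x→34,t→11,0→16,m→11 36:c→34,x→36,t→36,0→16,m→31 37:c→35,x→36,t→37,0→16,m→11 38:c→38,x→38,t→44,0→45,m→31 39:c→46,x→44,t→39,0→47,m→26 40:c→40,x→45,t→48,0→40,m→49 41:c→50,x→41,t→41,0→41,m→16 42:c→42,x→42,t→51,0→42,m→31 43:c→43,x→16,t→43,0→16,m→31 44:c→52,x→44,t→44,0→53,m→31 45:c→45,x→45,t→48,0→45,m→31 46:c→46,x→52,t→54,0→55,m→23 47:c→55,x→53,t→48,0→47,m→56 48:c→57,x→48,t→48,0→48,m→16 49:c→49,x→58,t→59,0→16,m→49 50:c→50,x→50,t→48,0→50,m→16 51:c→51,x→16,t→51,0→51,m→31 52:c→52,x→52,t→60,0→61,m→31 53:c→61,x→53,t→48,0→53,m→31 54:c→54,x→16,t→54,0→62,m→11 55:c→55,x→61,t→63,0→55,m→64 56:c→64,x→65,t→59,0→16,m→56 57:c→57,x→57,t→63,0→57,m→16 58:c→58,x→58,t→59,0→16,m→31 59:c→66,x→59,t→59,0→16,m→16 60:c→60,x→16,t→60,0→67,m→31 61:c→61,x→61,t→63,0→61,m→31 62:c→62,x→16,t→63,0→62,m→68 63:c→63,x→16,t→63,0→63,m→16 64:c→64,x→69,t→31,0→16,m→64 65:c→69,x→65,t→59,0→16,m→31 66:c→66,x→66,t→31,0→16,m→16 67:c→67,x→16,t→63,0→67,m→31 68:c→68,x→16,t→31,0→16,m→68 69:c→69,x→69,t→31,0→16,m→31 [Hopcroft].
'cm0': N↓-sim [72, 63, 29, 1] end={s29} rej; 3/3 del acc.
'cxmx': |S_i|=[72, 63, 38, 3, 1] end={s29} ∉↓L; 4/4 del acc.
'ctctx': run [72, 63, 47, 30, 13, 1] end={s29} — reject; 5/5 deletions ∈↓L.
'mcxmm': run [72, 63, 51, 27, 2, 1] end={s29} — reject; 5/5 deletions ∈↓L.
'tmm0tm': N↓-sim [72, 69, 61, 52, 26, 9, 1] end={s29} — reject; 6/6 single-dels accept.
5 minimals (antichain).

A = [cm0, cxmx, ctctx, mcxmm, tmm0tm].


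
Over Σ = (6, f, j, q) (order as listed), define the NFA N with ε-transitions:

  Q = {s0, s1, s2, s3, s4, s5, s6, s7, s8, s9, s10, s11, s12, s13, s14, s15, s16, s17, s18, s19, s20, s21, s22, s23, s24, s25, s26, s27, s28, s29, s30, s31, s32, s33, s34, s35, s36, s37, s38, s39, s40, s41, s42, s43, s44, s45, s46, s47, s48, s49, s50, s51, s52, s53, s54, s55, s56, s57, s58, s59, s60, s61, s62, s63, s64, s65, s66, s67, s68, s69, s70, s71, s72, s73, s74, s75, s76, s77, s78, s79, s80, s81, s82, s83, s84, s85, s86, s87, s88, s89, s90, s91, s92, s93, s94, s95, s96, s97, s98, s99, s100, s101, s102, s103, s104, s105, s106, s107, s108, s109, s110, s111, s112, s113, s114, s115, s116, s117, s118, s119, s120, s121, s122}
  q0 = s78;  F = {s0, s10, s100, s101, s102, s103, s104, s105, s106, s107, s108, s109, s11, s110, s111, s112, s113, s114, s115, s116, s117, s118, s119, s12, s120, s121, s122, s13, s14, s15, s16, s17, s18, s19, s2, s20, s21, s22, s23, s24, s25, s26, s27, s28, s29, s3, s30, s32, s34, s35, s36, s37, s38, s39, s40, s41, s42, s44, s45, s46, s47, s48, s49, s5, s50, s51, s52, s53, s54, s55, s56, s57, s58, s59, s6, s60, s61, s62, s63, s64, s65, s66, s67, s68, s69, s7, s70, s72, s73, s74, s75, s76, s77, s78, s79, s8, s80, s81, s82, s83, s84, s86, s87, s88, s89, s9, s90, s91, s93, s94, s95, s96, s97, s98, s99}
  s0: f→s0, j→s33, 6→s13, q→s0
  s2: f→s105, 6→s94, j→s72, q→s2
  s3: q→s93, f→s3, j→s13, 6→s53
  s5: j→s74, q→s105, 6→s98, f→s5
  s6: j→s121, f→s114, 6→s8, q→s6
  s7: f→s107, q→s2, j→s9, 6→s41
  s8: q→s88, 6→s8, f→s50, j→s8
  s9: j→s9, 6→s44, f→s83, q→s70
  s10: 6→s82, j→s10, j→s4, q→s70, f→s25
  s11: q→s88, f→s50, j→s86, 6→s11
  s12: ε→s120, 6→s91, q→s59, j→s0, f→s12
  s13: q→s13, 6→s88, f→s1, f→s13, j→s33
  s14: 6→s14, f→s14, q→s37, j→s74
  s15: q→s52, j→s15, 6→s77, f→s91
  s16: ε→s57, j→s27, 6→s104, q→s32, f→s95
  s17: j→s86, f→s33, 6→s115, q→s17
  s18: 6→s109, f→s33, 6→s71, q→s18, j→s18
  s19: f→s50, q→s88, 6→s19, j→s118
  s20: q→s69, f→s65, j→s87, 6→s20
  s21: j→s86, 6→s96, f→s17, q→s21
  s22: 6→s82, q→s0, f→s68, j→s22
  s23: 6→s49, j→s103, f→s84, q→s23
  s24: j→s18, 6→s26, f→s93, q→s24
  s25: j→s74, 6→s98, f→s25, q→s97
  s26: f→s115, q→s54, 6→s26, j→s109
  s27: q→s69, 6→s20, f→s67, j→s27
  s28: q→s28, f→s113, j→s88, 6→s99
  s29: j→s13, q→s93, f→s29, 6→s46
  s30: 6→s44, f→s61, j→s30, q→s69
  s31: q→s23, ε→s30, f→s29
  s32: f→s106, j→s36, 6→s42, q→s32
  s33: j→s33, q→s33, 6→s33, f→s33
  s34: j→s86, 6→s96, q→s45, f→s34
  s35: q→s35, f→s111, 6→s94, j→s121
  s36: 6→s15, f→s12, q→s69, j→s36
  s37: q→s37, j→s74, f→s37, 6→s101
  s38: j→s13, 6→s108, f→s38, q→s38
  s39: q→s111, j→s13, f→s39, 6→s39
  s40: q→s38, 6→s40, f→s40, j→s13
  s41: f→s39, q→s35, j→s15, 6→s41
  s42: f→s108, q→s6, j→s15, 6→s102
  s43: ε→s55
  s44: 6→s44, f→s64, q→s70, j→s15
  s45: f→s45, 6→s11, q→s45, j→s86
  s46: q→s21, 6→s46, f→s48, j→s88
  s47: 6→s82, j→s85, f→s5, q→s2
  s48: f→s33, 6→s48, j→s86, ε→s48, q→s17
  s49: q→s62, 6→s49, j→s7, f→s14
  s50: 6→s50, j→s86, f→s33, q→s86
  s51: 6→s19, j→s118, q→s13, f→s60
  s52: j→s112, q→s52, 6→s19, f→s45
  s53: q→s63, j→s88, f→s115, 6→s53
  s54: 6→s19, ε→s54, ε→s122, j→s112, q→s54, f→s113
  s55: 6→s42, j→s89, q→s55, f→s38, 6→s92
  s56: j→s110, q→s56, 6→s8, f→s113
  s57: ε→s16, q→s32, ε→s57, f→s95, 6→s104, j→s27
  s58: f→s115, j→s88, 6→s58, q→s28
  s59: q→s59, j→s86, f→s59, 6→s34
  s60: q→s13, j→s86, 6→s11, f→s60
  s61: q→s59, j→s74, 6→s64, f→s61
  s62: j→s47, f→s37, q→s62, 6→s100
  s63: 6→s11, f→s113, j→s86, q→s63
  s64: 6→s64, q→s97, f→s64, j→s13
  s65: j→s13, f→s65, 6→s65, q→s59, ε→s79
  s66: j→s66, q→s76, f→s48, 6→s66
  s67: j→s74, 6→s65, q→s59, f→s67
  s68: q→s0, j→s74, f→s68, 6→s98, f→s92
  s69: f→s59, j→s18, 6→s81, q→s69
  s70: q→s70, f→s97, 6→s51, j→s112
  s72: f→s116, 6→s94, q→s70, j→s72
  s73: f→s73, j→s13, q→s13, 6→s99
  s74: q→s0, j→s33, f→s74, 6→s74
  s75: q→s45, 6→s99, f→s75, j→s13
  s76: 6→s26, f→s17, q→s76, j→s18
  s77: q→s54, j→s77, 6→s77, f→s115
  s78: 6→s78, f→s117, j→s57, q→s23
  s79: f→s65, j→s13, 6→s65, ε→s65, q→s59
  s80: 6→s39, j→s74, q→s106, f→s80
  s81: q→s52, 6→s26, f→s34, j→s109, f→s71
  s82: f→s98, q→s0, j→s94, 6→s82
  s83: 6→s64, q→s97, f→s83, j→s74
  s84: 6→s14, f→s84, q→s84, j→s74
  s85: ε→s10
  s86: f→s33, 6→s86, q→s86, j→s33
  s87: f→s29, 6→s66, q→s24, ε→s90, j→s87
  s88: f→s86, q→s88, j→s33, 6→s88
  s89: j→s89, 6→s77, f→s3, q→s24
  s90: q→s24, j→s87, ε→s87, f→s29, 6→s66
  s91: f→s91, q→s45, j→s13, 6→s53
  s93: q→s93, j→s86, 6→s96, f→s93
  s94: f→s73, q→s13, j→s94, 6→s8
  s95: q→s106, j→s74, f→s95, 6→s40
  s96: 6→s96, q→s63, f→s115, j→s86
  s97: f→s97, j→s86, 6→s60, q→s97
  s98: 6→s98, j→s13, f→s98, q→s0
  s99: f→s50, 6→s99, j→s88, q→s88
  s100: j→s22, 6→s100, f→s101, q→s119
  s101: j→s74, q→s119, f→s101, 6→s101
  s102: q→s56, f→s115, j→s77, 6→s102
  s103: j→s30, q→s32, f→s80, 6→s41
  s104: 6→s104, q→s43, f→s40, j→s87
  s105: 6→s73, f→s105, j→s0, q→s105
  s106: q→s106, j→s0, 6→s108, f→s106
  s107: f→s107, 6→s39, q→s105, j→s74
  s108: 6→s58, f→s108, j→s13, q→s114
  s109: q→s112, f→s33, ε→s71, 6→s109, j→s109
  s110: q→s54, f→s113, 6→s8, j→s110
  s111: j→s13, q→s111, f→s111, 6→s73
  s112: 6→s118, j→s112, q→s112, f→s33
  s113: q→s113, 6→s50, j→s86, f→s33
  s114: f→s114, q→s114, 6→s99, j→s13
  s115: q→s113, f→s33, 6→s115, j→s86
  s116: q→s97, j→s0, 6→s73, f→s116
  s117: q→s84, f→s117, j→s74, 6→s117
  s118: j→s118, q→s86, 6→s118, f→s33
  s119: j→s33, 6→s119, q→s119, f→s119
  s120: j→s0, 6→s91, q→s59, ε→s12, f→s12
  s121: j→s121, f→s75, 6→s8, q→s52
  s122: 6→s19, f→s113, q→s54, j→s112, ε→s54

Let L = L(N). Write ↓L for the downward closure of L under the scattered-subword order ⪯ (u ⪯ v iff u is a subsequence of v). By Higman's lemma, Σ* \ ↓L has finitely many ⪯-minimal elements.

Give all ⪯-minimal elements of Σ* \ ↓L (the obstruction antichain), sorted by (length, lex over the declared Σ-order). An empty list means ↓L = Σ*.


Antichain: [fjj, jjqjf, j6j6ff, jq66ff, q6q6qj].

|Q|=123, |F|=115, |δ|=489 (17 ε).
min D↑ (111 st, q0=0, F={12}): 0:6→0,f→1,j→2,q→3 1:6→1,f→1,j→4,q→5 2:6→6,f→7,j→8,q→9 3:6→10,f→5,j→11,q→3 4:6→4,f→4,j→12,q→13 5:6→14,f→5,j→4,q→5 6:6→6,f→15,j→16,q→17 7:6→15,f→7,j→4,q→18 8:6→19,f→20,j→8,q→21 9:6→22,f→18,j→23,q→9 10:6→10,f→14,j→24,q→25 11:6→26,f→27,j→28,q→9 12:6→12,f→12,j→12,q→12 13:6→29,f→13,j→12,q→13 14:6→14,f→14,j→4,q→30 15:6→15,f→15,j→29,q→31 16:6→32,f→33,j→16,q→34 17:6→22,f→31,j→35,q→17 18:6→36,f→18,j→13,q→18 19:6→19,f→37,j→16,q→21 20:6→37,f→20,j→4,q→38 21:6→39,f→38,j→40,q→21 22:6→41,f→36,j→42,q→43 23:6→42,f→44,j→23,q→21 24:6→26,f→45,j→46,q→47 25:6→48,f→30,j→49,q→25 26:6→26,f→50,j→42,q→51 27:6→50,f→27,j→4,q→18 28:6→52,f→53,j→28,q→21 29:6→54,f→29,j→12,q→29 30:6→55,f→30,j→4,q→30 31:6→36,f→31,j→29,q→31 32:6→32,f→56,j→32,q→57 33:6→58,f→33,j→29,q→59 34:6→60,f→59,j→40,q→34 35:6→61,f→62,j→35,q→34 36:6→63,f→36,j→29,q→64 37:6→37,f→37,j→29,q→38 38:6→65,f→38,j→66,q→38 39:6→60,f→65,j→67,q→68 40:6→67,f→12,j→40,q→40 41:6→41,f→69,j→61,q→70 42:6→61,f→71,j→42,q→68 43:6→72,f→64,j→73,q→43 44:6→71,f→44,j→13,q→38 45:6→50,f→45,j→4,q→74 46:6→52,f→75,j→46,q→76 47:6→77,f→74,j→78,q→47 48:6→48,f→55,j→79,q→80 49:6→81,f→82,j→83,q→47 50:6→50,f→50,j→29,q→84 51:6→77,f→84,j→73,q→51 52:6→52,f→85,j→42,q→76 53:6→85,f→53,j→4,q→38 54:6→54,f→66,j→12,q→54 55:6→55,f→55,j→4,q→80 56:6→56,f→12,j→66,q→86 57:6→60,f→86,j→40,q→57 58:6→58,f→56,j→54,q→87 59:6→88,f→59,j→66,q→59 60:6→60,f→69,j→67,q→89 61:6→61,f→69,j→61,q→89 62:6→90,f→62,j→29,q→59 63:6→63,f→69,j→54,q→91 64:6→92,f→64,j→29,q→64 65:6→88,f→65,j→66,q→93 66:6→66,f→12,j→12,q→66 67:6→67,f→12,j→67,q→94 68:6→95,f→93,j→94,q→68 69:6→69,f→12,j→66,q→96 70:6→72,f→96,j→97,q→70 71:6→90,f→71,j→29,q→93 72:6→72,f→98,j→72,q→54 73:6→72,f→99,j→73,q→68 74:6→100,f→74,j→13,q→74 75:6→85,f→75,j→4,q→101 76:6→102,f→101,j→94,q→76 77:6→72,f→100,j→77,q→29 78:6→77,f→103,j→78,q→76 79:6→81,f→104,j→79,q→13 80:6→80,f→80,j→12,q→80 81:6→81,f→105,j→77,q→13 82:6→105,f→82,j→4,q→74 83:6→81,f→106,j→83,q→76 84:6→100,f→84,j→29,q→84 85:6→85,f→85,j→29,q→101 86:6→69,f→12,j→66,q→86 87:6→88,f→86,j→66,q→87 88:6→88,f→69,j→66,q→107 89:6→95,f→96,j→94,q→89 90:6→90,f→69,j→54,q→107 91:6→92,f→96,j→54,q→91 92:6→92,f→98,j→54,q→54 93:6→108,f→93,j→66,q→93 94:6→109,f→12,j→94,q→94 95:6→95,f→98,j→109,q→54 96:6→98,f→12,j→66,q→96 97:6→72,f→96,j→97,q→89 98:6→98,f→12,j→66,q→66 99:6→92,f→99,j→29,q→93 100:6→92,f→100,j→29,q→29 101:6→110,f→101,j→66,q→101 102:6→95,f→110,j→109,q→29 103:6→100,f→103,j→13,q→101 104:6→105,f→104,j→4,q→13 105:6→105,f→105,j→29,q→13 106:6→105,f→106,j→4,q→101 107:6→108,f→96,j→66,q→107 108:6→108,f→98,j→66,q→54 109:6→109,f→12,j→109,q→66 110:6→108,f→110,j→66,q→29.
'fjj': N↓-sim [122, 64, 7, 1] end={s33} rej; 3/3 deletions ∈↓L.
'jjqjf': run [122, 111, 81, 36, 7, 1] end={s33} ∉↓L; 5/5 single-dels accept.
'j6j6ff': N↓-sim [122, 111, 81, 46, 28, 7, 1] end={s33} — reject; 6/6 del acc.
'jq66ff': N↓-sim [122, 111, 72, 45, 26, 5, 1] end={s33} — reject; 6/6 single-dels accept.
'q6q6qj': N↓-sim [122, 104, 80, 55, 25, 7, 1] end={s33} rej; 6/6 del acc.
5 words, ⪯-incomp.


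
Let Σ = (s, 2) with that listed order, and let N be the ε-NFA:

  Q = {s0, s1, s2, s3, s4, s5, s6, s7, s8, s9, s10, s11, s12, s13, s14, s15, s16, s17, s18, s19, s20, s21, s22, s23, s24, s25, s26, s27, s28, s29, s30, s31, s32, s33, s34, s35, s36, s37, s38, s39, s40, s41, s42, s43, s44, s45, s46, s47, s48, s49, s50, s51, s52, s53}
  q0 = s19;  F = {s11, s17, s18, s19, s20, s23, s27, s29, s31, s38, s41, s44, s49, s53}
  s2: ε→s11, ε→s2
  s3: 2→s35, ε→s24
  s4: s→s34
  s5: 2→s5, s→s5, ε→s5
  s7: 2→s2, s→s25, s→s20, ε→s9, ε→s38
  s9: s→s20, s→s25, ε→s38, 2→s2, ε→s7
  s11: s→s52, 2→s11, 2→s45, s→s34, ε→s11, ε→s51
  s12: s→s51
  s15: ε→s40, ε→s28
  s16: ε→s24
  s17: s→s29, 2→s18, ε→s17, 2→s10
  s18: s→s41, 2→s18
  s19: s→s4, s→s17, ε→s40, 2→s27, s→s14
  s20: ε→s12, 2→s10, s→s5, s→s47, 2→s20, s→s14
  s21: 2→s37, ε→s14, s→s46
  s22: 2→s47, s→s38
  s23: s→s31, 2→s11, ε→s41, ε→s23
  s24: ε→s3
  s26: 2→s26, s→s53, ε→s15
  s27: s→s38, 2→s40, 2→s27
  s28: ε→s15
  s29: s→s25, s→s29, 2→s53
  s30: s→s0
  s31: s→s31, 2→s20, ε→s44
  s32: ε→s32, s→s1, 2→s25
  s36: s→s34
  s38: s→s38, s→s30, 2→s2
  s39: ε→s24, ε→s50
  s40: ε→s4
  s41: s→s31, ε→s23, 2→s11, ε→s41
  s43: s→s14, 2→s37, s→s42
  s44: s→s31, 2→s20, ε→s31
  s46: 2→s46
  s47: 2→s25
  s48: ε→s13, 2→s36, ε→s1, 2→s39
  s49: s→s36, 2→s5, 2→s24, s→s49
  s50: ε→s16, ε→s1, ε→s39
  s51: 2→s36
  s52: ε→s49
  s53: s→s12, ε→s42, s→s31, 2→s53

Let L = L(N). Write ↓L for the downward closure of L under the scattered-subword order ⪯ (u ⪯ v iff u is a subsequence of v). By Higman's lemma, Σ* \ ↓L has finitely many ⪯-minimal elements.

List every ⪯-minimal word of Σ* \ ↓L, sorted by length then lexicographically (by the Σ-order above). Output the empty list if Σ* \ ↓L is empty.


min(Σ*\↓L) = [2s2s2, ss2s2s, s2ss2s].

|Q|=54, |F|=14, |δ|=108 (37 ε).
min D↑ (13 st, q0=0, F={12}): 0:s→1,2→2 1:s→3,2→4 2:s→5,2→2 3:s→3,2→6 4:s→7,2→4 5:s→5,2→8 6:s→9,2→6 7:s→9,2→8 8:s→10,2→8 9:s→9,2→11 10:s→10,2→12 11:s→12,2→11 12:s→12,2→12 (ε-aug+det+¬).
'2s2s2': N↓-sim [34, 31, 25, 18, 12, 7] end={s24,s25,s3,s34,s35,s36,s5} ∉↓L; 5/5 del acc.
'ss2s2s': |S_i|=[34, 31, 28, 22, 17, 13, 7] end={s14,s25,s34,s36,s47,s5,s51} ∉↓L; 6/6 single-dels accept.
's2ss2s': |S_i|=[34, 31, 25, 21, 17, 13, 7] end={s14,s25,s34,s36,s47,s5,s51} rej; 6/6 deletions ∈↓L.
3 words, ⪯-incomp.


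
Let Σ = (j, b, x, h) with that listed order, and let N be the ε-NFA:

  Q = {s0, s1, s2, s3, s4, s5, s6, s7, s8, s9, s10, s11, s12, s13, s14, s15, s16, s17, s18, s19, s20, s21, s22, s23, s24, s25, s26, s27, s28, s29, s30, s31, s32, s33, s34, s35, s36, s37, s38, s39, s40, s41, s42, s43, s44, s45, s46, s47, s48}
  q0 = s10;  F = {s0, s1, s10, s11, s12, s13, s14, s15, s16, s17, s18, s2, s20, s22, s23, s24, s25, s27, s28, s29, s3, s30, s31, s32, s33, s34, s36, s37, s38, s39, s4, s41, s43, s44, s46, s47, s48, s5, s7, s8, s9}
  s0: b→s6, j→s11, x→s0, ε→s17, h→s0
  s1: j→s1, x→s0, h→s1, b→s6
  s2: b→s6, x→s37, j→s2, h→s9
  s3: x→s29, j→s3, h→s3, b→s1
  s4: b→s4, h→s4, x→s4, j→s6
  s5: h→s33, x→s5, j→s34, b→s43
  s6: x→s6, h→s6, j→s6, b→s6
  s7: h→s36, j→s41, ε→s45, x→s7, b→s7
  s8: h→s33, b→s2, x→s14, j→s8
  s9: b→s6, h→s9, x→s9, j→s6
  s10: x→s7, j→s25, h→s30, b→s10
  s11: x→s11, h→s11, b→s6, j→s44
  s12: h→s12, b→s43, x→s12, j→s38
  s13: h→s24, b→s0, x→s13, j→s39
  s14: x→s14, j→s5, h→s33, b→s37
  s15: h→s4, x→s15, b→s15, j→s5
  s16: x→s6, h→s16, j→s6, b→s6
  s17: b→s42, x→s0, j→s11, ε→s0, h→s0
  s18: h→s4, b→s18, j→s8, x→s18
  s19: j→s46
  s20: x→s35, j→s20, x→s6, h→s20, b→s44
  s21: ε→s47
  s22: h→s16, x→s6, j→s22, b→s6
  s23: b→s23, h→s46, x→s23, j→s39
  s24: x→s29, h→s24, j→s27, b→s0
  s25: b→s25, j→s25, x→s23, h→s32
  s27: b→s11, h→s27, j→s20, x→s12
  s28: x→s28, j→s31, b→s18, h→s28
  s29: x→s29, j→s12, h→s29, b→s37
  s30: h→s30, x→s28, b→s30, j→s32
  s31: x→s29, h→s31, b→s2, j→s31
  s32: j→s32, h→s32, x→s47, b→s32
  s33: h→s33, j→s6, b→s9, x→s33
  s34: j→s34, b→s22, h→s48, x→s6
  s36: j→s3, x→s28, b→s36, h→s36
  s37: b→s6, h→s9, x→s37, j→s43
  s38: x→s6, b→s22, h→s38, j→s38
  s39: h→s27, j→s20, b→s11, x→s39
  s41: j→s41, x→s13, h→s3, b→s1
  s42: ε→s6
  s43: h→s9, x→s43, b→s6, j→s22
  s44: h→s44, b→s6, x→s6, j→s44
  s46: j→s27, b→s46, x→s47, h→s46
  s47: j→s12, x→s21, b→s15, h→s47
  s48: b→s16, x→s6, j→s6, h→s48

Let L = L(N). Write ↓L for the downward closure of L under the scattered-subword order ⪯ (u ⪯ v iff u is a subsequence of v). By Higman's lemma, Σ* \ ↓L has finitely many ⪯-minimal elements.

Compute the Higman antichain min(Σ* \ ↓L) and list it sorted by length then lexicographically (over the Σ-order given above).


|Q|=49, |F|=41, |δ|=175 (5 ε).
min D↑ (41 st, q0=0, F={22}): 0:j→1,b→0,x→2,h→3 1:j→1,b→1,x→4,h→5 2:j→6,b→2,x→2,h→7 3:j→5,b→3,x→8,h→3 4:j→9,b→4,x→4,h→10 5:j→5,b→5,x→11,h→5 6:j→6,b→12,x→13,h→14 7:j→14,b→7,x→8,h→7 8:j→15,b→16,x→8,h→8 9:j→17,b→18,x→9,h→19 10:j→19,b→10,x→11,h→10 11:j→20,b→21,x→11,h→11 12:j→12,b→22,x→23,h→12 13:j→9,b→23,x→13,h→24 14:j→14,b→12,x→25,h→14 15:j→15,b→26,x→25,h→15 16:j→27,b→16,x→16,h→28 17:j→17,b→29,x→22,h→17 18:j→29,b→22,x→18,h→18 19:j→17,b→18,x→20,h→19 20:j→30,b→31,x→20,h→20 21:j→32,b→21,x→21,h→28 22:j→22,b→22,x→22,h→22 23:j→18,b→22,x→23,h→23 24:j→19,b→23,x→25,h→24 25:j→20,b→33,x→25,h→25 26:j→26,b→22,x→33,h→34 27:j→27,b→26,x→35,h→36 28:j→22,b→28,x→28,h→28 29:j→29,b→22,x→22,h→29 30:j→30,b→37,x→22,h→30 31:j→37,b→22,x→31,h→34 32:j→38,b→31,x→32,h→36 33:j→31,b→22,x→33,h→34 34:j→22,b→22,x→34,h→34 35:j→32,b→33,x→35,h→36 36:j→22,b→34,x→36,h→36 37:j→37,b→22,x→22,h→39 38:j→38,b→37,x→22,h→40 39:j→22,b→22,x→22,h→39 40:j→22,b→39,x→22,h→40 (ε-aug+det+¬).
'xjbb': N↓-sim [46, 42, 31, 13, 2] end={s42,s6} rej; 4/4 del acc.
'jxjjx': run [46, 39, 31, 17, 9, 2] end={s35,s6} — reject; 5/5 single-dels accept.
'hxbhj': |S_i|=[46, 38, 29, 17, 6, 1] end={s6} rej; 5/5 single-dels accept.
3 minimals (antichain).

min(Σ*\↓L) = [xjbb, jxjjx, hxbhj].
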